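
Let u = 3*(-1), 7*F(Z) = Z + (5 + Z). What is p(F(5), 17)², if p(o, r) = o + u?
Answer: 36/49 ≈ 0.73469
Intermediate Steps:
F(Z) = 5/7 + 2*Z/7 (F(Z) = (Z + (5 + Z))/7 = (5 + 2*Z)/7 = 5/7 + 2*Z/7)
u = -3
p(o, r) = -3 + o (p(o, r) = o - 3 = -3 + o)
p(F(5), 17)² = (-3 + (5/7 + (2/7)*5))² = (-3 + (5/7 + 10/7))² = (-3 + 15/7)² = (-6/7)² = 36/49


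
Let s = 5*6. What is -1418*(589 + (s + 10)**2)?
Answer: -3104002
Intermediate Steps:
s = 30
-1418*(589 + (s + 10)**2) = -1418*(589 + (30 + 10)**2) = -1418*(589 + 40**2) = -1418*(589 + 1600) = -1418*2189 = -3104002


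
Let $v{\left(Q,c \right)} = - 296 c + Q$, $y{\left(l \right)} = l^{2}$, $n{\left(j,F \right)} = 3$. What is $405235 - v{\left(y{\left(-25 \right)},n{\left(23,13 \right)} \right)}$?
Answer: $405498$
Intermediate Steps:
$v{\left(Q,c \right)} = Q - 296 c$
$405235 - v{\left(y{\left(-25 \right)},n{\left(23,13 \right)} \right)} = 405235 - \left(\left(-25\right)^{2} - 888\right) = 405235 - \left(625 - 888\right) = 405235 - -263 = 405235 + 263 = 405498$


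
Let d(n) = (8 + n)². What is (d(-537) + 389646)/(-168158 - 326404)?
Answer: -669487/494562 ≈ -1.3537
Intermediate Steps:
(d(-537) + 389646)/(-168158 - 326404) = ((8 - 537)² + 389646)/(-168158 - 326404) = ((-529)² + 389646)/(-494562) = (279841 + 389646)*(-1/494562) = 669487*(-1/494562) = -669487/494562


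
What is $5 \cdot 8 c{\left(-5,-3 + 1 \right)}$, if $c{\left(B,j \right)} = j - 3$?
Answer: $-200$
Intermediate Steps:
$c{\left(B,j \right)} = -3 + j$ ($c{\left(B,j \right)} = j - 3 = -3 + j$)
$5 \cdot 8 c{\left(-5,-3 + 1 \right)} = 5 \cdot 8 \left(-3 + \left(-3 + 1\right)\right) = 40 \left(-3 - 2\right) = 40 \left(-5\right) = -200$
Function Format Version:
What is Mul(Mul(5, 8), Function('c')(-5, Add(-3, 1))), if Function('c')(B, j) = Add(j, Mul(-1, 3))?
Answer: -200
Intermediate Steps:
Function('c')(B, j) = Add(-3, j) (Function('c')(B, j) = Add(j, -3) = Add(-3, j))
Mul(Mul(5, 8), Function('c')(-5, Add(-3, 1))) = Mul(Mul(5, 8), Add(-3, Add(-3, 1))) = Mul(40, Add(-3, -2)) = Mul(40, -5) = -200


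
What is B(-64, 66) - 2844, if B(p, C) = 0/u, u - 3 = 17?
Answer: -2844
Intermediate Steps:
u = 20 (u = 3 + 17 = 20)
B(p, C) = 0 (B(p, C) = 0/20 = 0*(1/20) = 0)
B(-64, 66) - 2844 = 0 - 2844 = -2844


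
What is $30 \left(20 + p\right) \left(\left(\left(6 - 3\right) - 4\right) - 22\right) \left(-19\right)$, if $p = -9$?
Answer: $144210$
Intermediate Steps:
$30 \left(20 + p\right) \left(\left(\left(6 - 3\right) - 4\right) - 22\right) \left(-19\right) = 30 \left(20 - 9\right) \left(\left(\left(6 - 3\right) - 4\right) - 22\right) \left(-19\right) = 30 \cdot 11 \left(\left(3 - 4\right) - 22\right) \left(-19\right) = 30 \cdot 11 \left(-1 - 22\right) \left(-19\right) = 30 \cdot 11 \left(-23\right) \left(-19\right) = 30 \left(-253\right) \left(-19\right) = \left(-7590\right) \left(-19\right) = 144210$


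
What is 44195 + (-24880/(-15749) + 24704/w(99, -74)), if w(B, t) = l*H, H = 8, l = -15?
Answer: 10392146113/236235 ≈ 43991.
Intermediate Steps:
w(B, t) = -120 (w(B, t) = -15*8 = -120)
44195 + (-24880/(-15749) + 24704/w(99, -74)) = 44195 + (-24880/(-15749) + 24704/(-120)) = 44195 + (-24880*(-1/15749) + 24704*(-1/120)) = 44195 + (24880/15749 - 3088/15) = 44195 - 48259712/236235 = 10392146113/236235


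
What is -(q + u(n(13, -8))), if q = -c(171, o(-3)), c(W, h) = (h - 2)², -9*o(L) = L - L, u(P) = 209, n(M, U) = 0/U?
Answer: -205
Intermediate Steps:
n(M, U) = 0
o(L) = 0 (o(L) = -(L - L)/9 = -⅑*0 = 0)
c(W, h) = (-2 + h)²
q = -4 (q = -(-2 + 0)² = -1*(-2)² = -1*4 = -4)
-(q + u(n(13, -8))) = -(-4 + 209) = -1*205 = -205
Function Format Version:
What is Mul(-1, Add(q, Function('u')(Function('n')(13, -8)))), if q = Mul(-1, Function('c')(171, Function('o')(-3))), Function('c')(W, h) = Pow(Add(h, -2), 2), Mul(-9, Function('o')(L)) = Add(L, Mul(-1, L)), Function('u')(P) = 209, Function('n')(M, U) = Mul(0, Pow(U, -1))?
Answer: -205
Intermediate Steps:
Function('n')(M, U) = 0
Function('o')(L) = 0 (Function('o')(L) = Mul(Rational(-1, 9), Add(L, Mul(-1, L))) = Mul(Rational(-1, 9), 0) = 0)
Function('c')(W, h) = Pow(Add(-2, h), 2)
q = -4 (q = Mul(-1, Pow(Add(-2, 0), 2)) = Mul(-1, Pow(-2, 2)) = Mul(-1, 4) = -4)
Mul(-1, Add(q, Function('u')(Function('n')(13, -8)))) = Mul(-1, Add(-4, 209)) = Mul(-1, 205) = -205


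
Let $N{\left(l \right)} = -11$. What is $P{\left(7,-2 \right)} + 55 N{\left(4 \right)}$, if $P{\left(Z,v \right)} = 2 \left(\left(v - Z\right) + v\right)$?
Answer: $-627$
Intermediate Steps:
$P{\left(Z,v \right)} = - 2 Z + 4 v$ ($P{\left(Z,v \right)} = 2 \left(- Z + 2 v\right) = - 2 Z + 4 v$)
$P{\left(7,-2 \right)} + 55 N{\left(4 \right)} = \left(\left(-2\right) 7 + 4 \left(-2\right)\right) + 55 \left(-11\right) = \left(-14 - 8\right) - 605 = -22 - 605 = -627$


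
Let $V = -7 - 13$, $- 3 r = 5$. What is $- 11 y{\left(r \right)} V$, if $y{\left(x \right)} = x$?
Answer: $- \frac{1100}{3} \approx -366.67$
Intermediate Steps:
$r = - \frac{5}{3}$ ($r = \left(- \frac{1}{3}\right) 5 = - \frac{5}{3} \approx -1.6667$)
$V = -20$
$- 11 y{\left(r \right)} V = \left(-11\right) \left(- \frac{5}{3}\right) \left(-20\right) = \frac{55}{3} \left(-20\right) = - \frac{1100}{3}$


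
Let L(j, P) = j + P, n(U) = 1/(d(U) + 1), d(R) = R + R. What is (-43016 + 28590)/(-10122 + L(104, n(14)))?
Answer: 418354/290521 ≈ 1.4400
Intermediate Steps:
d(R) = 2*R
n(U) = 1/(1 + 2*U) (n(U) = 1/(2*U + 1) = 1/(1 + 2*U))
L(j, P) = P + j
(-43016 + 28590)/(-10122 + L(104, n(14))) = (-43016 + 28590)/(-10122 + (1/(1 + 2*14) + 104)) = -14426/(-10122 + (1/(1 + 28) + 104)) = -14426/(-10122 + (1/29 + 104)) = -14426/(-10122 + 3017/29) = -14426/(-290521/29) = -14426*(-29/290521) = 418354/290521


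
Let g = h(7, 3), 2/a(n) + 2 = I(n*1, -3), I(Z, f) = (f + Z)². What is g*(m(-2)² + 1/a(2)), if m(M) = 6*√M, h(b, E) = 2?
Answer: -145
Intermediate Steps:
I(Z, f) = (Z + f)²
a(n) = 2/(-2 + (-3 + n)²) (a(n) = 2/(-2 + (n*1 - 3)²) = 2/(-2 + (n - 3)²) = 2/(-2 + (-3 + n)²))
g = 2
g*(m(-2)² + 1/a(2)) = 2*((6*√(-2))² + 1/(2/(-2 + (-3 + 2)²))) = 2*((6*(I*√2))² + 1/(2/(-2 + (-1)²))) = 2*((6*I*√2)² + 1/(2/(-2 + 1))) = 2*(-72 + 1/(2/(-1))) = 2*(-72 + 1/(2*(-1))) = 2*(-72 + 1/(-2)) = 2*(-72 - ½) = 2*(-145/2) = -145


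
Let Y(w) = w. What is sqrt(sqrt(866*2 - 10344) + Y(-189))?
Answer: sqrt(-189 + 2*I*sqrt(2153)) ≈ 3.2828 + 14.134*I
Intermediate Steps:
sqrt(sqrt(866*2 - 10344) + Y(-189)) = sqrt(sqrt(866*2 - 10344) - 189) = sqrt(sqrt(1732 - 10344) - 189) = sqrt(sqrt(-8612) - 189) = sqrt(2*I*sqrt(2153) - 189) = sqrt(-189 + 2*I*sqrt(2153))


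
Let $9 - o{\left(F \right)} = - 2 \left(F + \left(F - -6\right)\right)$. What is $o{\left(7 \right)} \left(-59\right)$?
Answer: $-2891$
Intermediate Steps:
$o{\left(F \right)} = 21 + 4 F$ ($o{\left(F \right)} = 9 - - 2 \left(F + \left(F - -6\right)\right) = 9 - - 2 \left(F + \left(F + 6\right)\right) = 9 - - 2 \left(F + \left(6 + F\right)\right) = 9 - - 2 \left(6 + 2 F\right) = 9 - \left(-12 - 4 F\right) = 9 + \left(12 + 4 F\right) = 21 + 4 F$)
$o{\left(7 \right)} \left(-59\right) = \left(21 + 4 \cdot 7\right) \left(-59\right) = \left(21 + 28\right) \left(-59\right) = 49 \left(-59\right) = -2891$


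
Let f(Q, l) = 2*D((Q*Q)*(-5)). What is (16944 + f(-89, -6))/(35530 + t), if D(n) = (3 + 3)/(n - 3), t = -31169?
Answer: 167779485/43182622 ≈ 3.8853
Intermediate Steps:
D(n) = 6/(-3 + n)
f(Q, l) = 12/(-3 - 5*Q**2) (f(Q, l) = 2*(6/(-3 + (Q*Q)*(-5))) = 2*(6/(-3 + Q**2*(-5))) = 2*(6/(-3 - 5*Q**2)) = 12/(-3 - 5*Q**2))
(16944 + f(-89, -6))/(35530 + t) = (16944 - 12/(3 + 5*(-89)**2))/(35530 - 31169) = (16944 - 12/(3 + 5*7921))/4361 = (16944 - 12/(3 + 39605))*(1/4361) = (16944 - 12/39608)*(1/4361) = (16944 - 12*1/39608)*(1/4361) = (16944 - 3/9902)*(1/4361) = (167779485/9902)*(1/4361) = 167779485/43182622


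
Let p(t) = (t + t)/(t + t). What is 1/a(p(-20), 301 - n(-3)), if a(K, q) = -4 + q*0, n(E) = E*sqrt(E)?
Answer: -1/4 ≈ -0.25000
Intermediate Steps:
n(E) = E**(3/2)
p(t) = 1 (p(t) = (2*t)/((2*t)) = (2*t)*(1/(2*t)) = 1)
a(K, q) = -4 (a(K, q) = -4 + 0 = -4)
1/a(p(-20), 301 - n(-3)) = 1/(-4) = -1/4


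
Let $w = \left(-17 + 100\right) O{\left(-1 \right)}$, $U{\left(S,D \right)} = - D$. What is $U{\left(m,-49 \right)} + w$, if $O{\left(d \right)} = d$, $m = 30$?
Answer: $-34$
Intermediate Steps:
$w = -83$ ($w = \left(-17 + 100\right) \left(-1\right) = 83 \left(-1\right) = -83$)
$U{\left(m,-49 \right)} + w = \left(-1\right) \left(-49\right) - 83 = 49 - 83 = -34$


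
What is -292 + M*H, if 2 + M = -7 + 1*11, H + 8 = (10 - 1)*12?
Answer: -92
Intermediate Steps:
H = 100 (H = -8 + (10 - 1)*12 = -8 + 9*12 = -8 + 108 = 100)
M = 2 (M = -2 + (-7 + 1*11) = -2 + (-7 + 11) = -2 + 4 = 2)
-292 + M*H = -292 + 2*100 = -292 + 200 = -92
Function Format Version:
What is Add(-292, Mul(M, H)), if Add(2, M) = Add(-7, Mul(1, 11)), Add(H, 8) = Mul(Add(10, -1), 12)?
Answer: -92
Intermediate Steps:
H = 100 (H = Add(-8, Mul(Add(10, -1), 12)) = Add(-8, Mul(9, 12)) = Add(-8, 108) = 100)
M = 2 (M = Add(-2, Add(-7, Mul(1, 11))) = Add(-2, Add(-7, 11)) = Add(-2, 4) = 2)
Add(-292, Mul(M, H)) = Add(-292, Mul(2, 100)) = Add(-292, 200) = -92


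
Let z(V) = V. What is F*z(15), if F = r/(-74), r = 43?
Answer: -645/74 ≈ -8.7162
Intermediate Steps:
F = -43/74 (F = 43/(-74) = 43*(-1/74) = -43/74 ≈ -0.58108)
F*z(15) = -43/74*15 = -645/74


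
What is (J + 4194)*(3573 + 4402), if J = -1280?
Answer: 23239150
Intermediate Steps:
(J + 4194)*(3573 + 4402) = (-1280 + 4194)*(3573 + 4402) = 2914*7975 = 23239150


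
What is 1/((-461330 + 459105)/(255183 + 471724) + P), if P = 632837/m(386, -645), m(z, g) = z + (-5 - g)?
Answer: 745806582/460011362309 ≈ 0.0016213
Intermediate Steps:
m(z, g) = -5 + z - g
P = 632837/1026 (P = 632837/(-5 + 386 - 1*(-645)) = 632837/(-5 + 386 + 645) = 632837/1026 ≈ 616.80)
1/((-461330 + 459105)/(255183 + 471724) + P) = 1/((-461330 + 459105)/(255183 + 471724) + 632837/1026) = 1/(-2225/726907 + 632837/1026) = 1/(460011362309/745806582) = 745806582/460011362309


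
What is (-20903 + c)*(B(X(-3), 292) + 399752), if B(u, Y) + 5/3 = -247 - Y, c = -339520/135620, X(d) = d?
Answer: -169776858121846/20343 ≈ -8.3457e+9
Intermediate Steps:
c = -16976/6781 (c = -339520*1/135620 = -16976/6781 ≈ -2.5035)
B(u, Y) = -746/3 - Y (B(u, Y) = -5/3 + (-247 - Y) = -746/3 - Y)
(-20903 + c)*(B(X(-3), 292) + 399752) = (-20903 - 16976/6781)*((-746/3 - 1*292) + 399752) = -141760219*((-746/3 - 292) + 399752)/6781 = -141760219*(-1622/3 + 399752)/6781 = -141760219/6781*1197634/3 = -169776858121846/20343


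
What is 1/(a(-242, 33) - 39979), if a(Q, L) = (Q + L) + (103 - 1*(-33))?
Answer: -1/40052 ≈ -2.4968e-5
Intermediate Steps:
a(Q, L) = 136 + L + Q (a(Q, L) = (L + Q) + (103 + 33) = (L + Q) + 136 = 136 + L + Q)
1/(a(-242, 33) - 39979) = 1/((136 + 33 - 242) - 39979) = 1/(-73 - 39979) = 1/(-40052) = -1/40052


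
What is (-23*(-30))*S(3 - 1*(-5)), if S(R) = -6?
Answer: -4140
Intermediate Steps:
(-23*(-30))*S(3 - 1*(-5)) = -23*(-30)*(-6) = 690*(-6) = -4140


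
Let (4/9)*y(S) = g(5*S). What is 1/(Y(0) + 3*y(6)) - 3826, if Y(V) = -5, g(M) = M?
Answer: -1511268/395 ≈ -3826.0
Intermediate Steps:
y(S) = 45*S/4 (y(S) = 9*(5*S)/4 = 45*S/4)
1/(Y(0) + 3*y(6)) - 3826 = 1/(-5 + 3*((45/4)*6)) - 3826 = 1/(-5 + 3*(135/2)) - 3826 = 1/(-5 + 405/2) - 3826 = 1/(395/2) - 3826 = 2/395 - 3826 = -1511268/395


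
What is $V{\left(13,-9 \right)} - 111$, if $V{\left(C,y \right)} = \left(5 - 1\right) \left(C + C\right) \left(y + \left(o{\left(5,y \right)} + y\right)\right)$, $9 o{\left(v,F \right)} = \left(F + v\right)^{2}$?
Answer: $- \frac{16183}{9} \approx -1798.1$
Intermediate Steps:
$o{\left(v,F \right)} = \frac{\left(F + v\right)^{2}}{9}$
$V{\left(C,y \right)} = 8 C \left(2 y + \frac{\left(5 + y\right)^{2}}{9}\right)$ ($V{\left(C,y \right)} = \left(5 - 1\right) \left(C + C\right) \left(y + \left(\frac{\left(y + 5\right)^{2}}{9} + y\right)\right) = 4 \cdot 2 C \left(y + \left(\frac{\left(5 + y\right)^{2}}{9} + y\right)\right) = 4 \cdot 2 C \left(y + \left(y + \frac{\left(5 + y\right)^{2}}{9}\right)\right) = 4 \cdot 2 C \left(2 y + \frac{\left(5 + y\right)^{2}}{9}\right) = 8 C \left(2 y + \frac{\left(5 + y\right)^{2}}{9}\right)$)
$V{\left(13,-9 \right)} - 111 = \frac{8}{9} \cdot 13 \left(\left(5 - 9\right)^{2} + 18 \left(-9\right)\right) - 111 = \frac{8}{9} \cdot 13 \left(\left(-4\right)^{2} - 162\right) - 111 = \frac{8}{9} \cdot 13 \left(16 - 162\right) - 111 = \frac{8}{9} \cdot 13 \left(-146\right) - 111 = - \frac{15184}{9} - 111 = - \frac{16183}{9}$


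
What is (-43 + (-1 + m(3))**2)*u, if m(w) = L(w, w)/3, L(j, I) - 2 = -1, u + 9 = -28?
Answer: 14171/9 ≈ 1574.6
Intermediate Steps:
u = -37 (u = -9 - 28 = -37)
L(j, I) = 1 (L(j, I) = 2 - 1 = 1)
m(w) = 1/3
(-43 + (-1 + m(3))**2)*u = (-43 + (-1 + 1/3)**2)*(-37) = (-43 + (-2/3)**2)*(-37) = (-43 + 4/9)*(-37) = -383/9*(-37) = 14171/9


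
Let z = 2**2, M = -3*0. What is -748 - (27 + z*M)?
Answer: -775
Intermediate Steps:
M = 0
z = 4
-748 - (27 + z*M) = -748 - (27 + 4*0) = -748 - (27 + 0) = -748 - 1*27 = -748 - 27 = -775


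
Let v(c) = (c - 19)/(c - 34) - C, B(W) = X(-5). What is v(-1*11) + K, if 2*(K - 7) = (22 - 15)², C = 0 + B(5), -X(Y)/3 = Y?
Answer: 103/6 ≈ 17.167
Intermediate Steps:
X(Y) = -3*Y
B(W) = 15 (B(W) = -3*(-5) = 15)
C = 15 (C = 0 + 15 = 15)
v(c) = -15 + (-19 + c)/(-34 + c) (v(c) = (c - 19)/(c - 34) - 1*15 = (-19 + c)/(-34 + c) - 15 = -15 + (-19 + c)/(-34 + c))
K = 63/2 (K = 7 + (22 - 15)²/2 = 7 + (½)*7² = 7 + (½)*49 = 7 + 49/2 = 63/2 ≈ 31.500)
v(-1*11) + K = (491 - (-14)*11)/(-34 - 1*11) + 63/2 = (491 - 14*(-11))/(-34 - 11) + 63/2 = (491 + 154)/(-45) + 63/2 = -1/45*645 + 63/2 = -43/3 + 63/2 = 103/6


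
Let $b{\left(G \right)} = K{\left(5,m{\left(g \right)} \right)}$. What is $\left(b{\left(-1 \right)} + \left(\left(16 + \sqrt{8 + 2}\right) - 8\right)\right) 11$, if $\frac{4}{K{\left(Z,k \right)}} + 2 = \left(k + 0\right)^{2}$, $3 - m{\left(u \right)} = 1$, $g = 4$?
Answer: $110 + 11 \sqrt{10} \approx 144.79$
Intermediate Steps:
$m{\left(u \right)} = 2$ ($m{\left(u \right)} = 3 - 1 = 2$)
$K{\left(Z,k \right)} = \frac{4}{-2 + k^{2}}$ ($K{\left(Z,k \right)} = \frac{4}{-2 + \left(k + 0\right)^{2}} = \frac{4}{-2 + k^{2}}$)
$b{\left(G \right)} = 2$ ($b{\left(G \right)} = \frac{4}{-2 + 2^{2}} = \frac{4}{-2 + 4} = \frac{4}{2} = 4 \cdot \frac{1}{2} = 2$)
$\left(b{\left(-1 \right)} + \left(\left(16 + \sqrt{8 + 2}\right) - 8\right)\right) 11 = \left(2 + \left(\left(16 + \sqrt{8 + 2}\right) - 8\right)\right) 11 = \left(2 + \left(\left(16 + \sqrt{10}\right) - 8\right)\right) 11 = \left(2 + \left(8 + \sqrt{10}\right)\right) 11 = \left(10 + \sqrt{10}\right) 11 = 110 + 11 \sqrt{10}$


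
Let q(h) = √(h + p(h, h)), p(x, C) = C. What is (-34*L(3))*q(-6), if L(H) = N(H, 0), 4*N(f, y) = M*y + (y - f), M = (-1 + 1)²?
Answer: 51*I*√3 ≈ 88.335*I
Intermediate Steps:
M = 0 (M = 0² = 0)
q(h) = √2*√h (q(h) = √(h + h) = √(2*h) = √2*√h)
N(f, y) = -f/4 + y/4 (N(f, y) = (0*y + (y - f))/4 = (0 + (y - f))/4 = (y - f)/4 = -f/4 + y/4)
L(H) = -H/4 (L(H) = -H/4 + (¼)*0 = -H/4 + 0 = -H/4)
(-34*L(3))*q(-6) = (-(-17)*3/2)*(√2*√(-6)) = (-34*(-¾))*(√2*(I*√6)) = 51*(2*I*√3)/2 = 51*I*√3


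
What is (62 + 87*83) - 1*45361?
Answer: -38078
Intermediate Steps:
(62 + 87*83) - 1*45361 = (62 + 7221) - 45361 = 7283 - 45361 = -38078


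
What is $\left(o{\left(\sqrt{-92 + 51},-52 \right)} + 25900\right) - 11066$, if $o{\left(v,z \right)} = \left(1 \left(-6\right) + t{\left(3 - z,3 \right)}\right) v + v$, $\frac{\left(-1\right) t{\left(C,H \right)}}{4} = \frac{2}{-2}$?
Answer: $14834 - i \sqrt{41} \approx 14834.0 - 6.4031 i$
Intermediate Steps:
$t{\left(C,H \right)} = 4$ ($t{\left(C,H \right)} = - 4 \frac{2}{-2} = - 4 \cdot 2 \left(- \frac{1}{2}\right) = \left(-4\right) \left(-1\right) = 4$)
$o{\left(v,z \right)} = - v$ ($o{\left(v,z \right)} = \left(1 \left(-6\right) + 4\right) v + v = \left(-6 + 4\right) v + v = - 2 v + v = - v$)
$\left(o{\left(\sqrt{-92 + 51},-52 \right)} + 25900\right) - 11066 = \left(- \sqrt{-92 + 51} + 25900\right) - 11066 = \left(- \sqrt{-41} + 25900\right) - 11066 = \left(- i \sqrt{41} + 25900\right) - 11066 = \left(25900 - i \sqrt{41}\right) - 11066 = 14834 - i \sqrt{41}$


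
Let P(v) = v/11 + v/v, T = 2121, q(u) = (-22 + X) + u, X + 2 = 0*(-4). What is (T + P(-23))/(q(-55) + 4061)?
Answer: 23319/43802 ≈ 0.53237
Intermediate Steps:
X = -2 (X = -2 + 0*(-4) = -2 + 0 = -2)
q(u) = -24 + u (q(u) = (-22 - 2) + u = -24 + u)
P(v) = 1 + v/11 (P(v) = v*(1/11) + 1 = v/11 + 1 = 1 + v/11)
(T + P(-23))/(q(-55) + 4061) = (2121 + (1 + (1/11)*(-23)))/((-24 - 55) + 4061) = (2121 + (1 - 23/11))/(-79 + 4061) = (2121 - 12/11)/3982 = (23319/11)*(1/3982) = 23319/43802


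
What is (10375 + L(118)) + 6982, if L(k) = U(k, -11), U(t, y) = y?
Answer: 17346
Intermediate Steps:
L(k) = -11
(10375 + L(118)) + 6982 = (10375 - 11) + 6982 = 10364 + 6982 = 17346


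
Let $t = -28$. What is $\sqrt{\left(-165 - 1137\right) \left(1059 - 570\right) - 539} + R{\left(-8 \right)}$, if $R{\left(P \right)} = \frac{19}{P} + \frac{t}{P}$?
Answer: $\frac{9}{8} + i \sqrt{637217} \approx 1.125 + 798.26 i$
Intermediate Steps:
$R{\left(P \right)} = - \frac{9}{P}$ ($R{\left(P \right)} = \frac{19}{P} - \frac{28}{P} = - \frac{9}{P}$)
$\sqrt{\left(-165 - 1137\right) \left(1059 - 570\right) - 539} + R{\left(-8 \right)} = \sqrt{\left(-165 - 1137\right) \left(1059 - 570\right) - 539} - \frac{9}{-8} = \sqrt{\left(-1302\right) 489 - 539} - - \frac{9}{8} = \sqrt{-636678 - 539} + \frac{9}{8} = \sqrt{-637217} + \frac{9}{8} = i \sqrt{637217} + \frac{9}{8} = \frac{9}{8} + i \sqrt{637217}$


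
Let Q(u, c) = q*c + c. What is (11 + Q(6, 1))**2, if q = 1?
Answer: 169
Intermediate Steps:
Q(u, c) = 2*c (Q(u, c) = 1*c + c = c + c = 2*c)
(11 + Q(6, 1))**2 = (11 + 2*1)**2 = (11 + 2)**2 = 13**2 = 169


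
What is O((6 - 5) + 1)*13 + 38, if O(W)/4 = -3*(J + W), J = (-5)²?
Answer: -4174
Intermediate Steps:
J = 25
O(W) = -300 - 12*W (O(W) = 4*(-3*(25 + W)) = 4*(-75 - 3*W) = -300 - 12*W)
O((6 - 5) + 1)*13 + 38 = (-300 - 12*((6 - 5) + 1))*13 + 38 = (-300 - 12*(1 + 1))*13 + 38 = (-300 - 12*2)*13 + 38 = (-300 - 24)*13 + 38 = -324*13 + 38 = -4212 + 38 = -4174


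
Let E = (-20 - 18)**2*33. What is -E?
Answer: -47652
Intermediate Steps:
E = 47652 (E = (-38)**2*33 = 1444*33 = 47652)
-E = -1*47652 = -47652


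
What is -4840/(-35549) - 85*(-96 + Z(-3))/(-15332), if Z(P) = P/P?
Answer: -212851295/545037268 ≈ -0.39053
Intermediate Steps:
Z(P) = 1
-4840/(-35549) - 85*(-96 + Z(-3))/(-15332) = -4840/(-35549) - 85*(-96 + 1)/(-15332) = -4840*(-1/35549) - 85*(-95)*(-1/15332) = 4840/35549 + 8075*(-1/15332) = 4840/35549 - 8075/15332 = -212851295/545037268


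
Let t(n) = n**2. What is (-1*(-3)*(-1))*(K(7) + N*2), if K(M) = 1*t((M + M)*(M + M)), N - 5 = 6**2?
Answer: -115494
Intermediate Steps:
N = 41 (N = 5 + 6**2 = 5 + 36 = 41)
K(M) = 16*M**4 (K(M) = 1*((M + M)*(M + M))**2 = 1*((2*M)*(2*M))**2 = 1*(4*M**2)**2 = 1*(16*M**4) = 16*M**4)
(-1*(-3)*(-1))*(K(7) + N*2) = (-1*(-3)*(-1))*(16*7**4 + 41*2) = (3*(-1))*(16*2401 + 82) = -3*(38416 + 82) = -3*38498 = -115494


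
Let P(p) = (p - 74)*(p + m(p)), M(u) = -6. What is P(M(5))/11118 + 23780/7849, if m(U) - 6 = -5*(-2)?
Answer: 129053420/43632591 ≈ 2.9577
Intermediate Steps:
m(U) = 16 (m(U) = 6 - 5*(-2) = 6 + 10 = 16)
P(p) = (-74 + p)*(16 + p) (P(p) = (p - 74)*(p + 16) = (-74 + p)*(16 + p))
P(M(5))/11118 + 23780/7849 = (-1184 + (-6)**2 - 58*(-6))/11118 + 23780/7849 = (-1184 + 36 + 348)*(1/11118) + 23780*(1/7849) = -800*1/11118 + 23780/7849 = -400/5559 + 23780/7849 = 129053420/43632591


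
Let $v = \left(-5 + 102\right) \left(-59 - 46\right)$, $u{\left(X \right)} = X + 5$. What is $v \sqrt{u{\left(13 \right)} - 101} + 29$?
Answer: $29 - 10185 i \sqrt{83} \approx 29.0 - 92790.0 i$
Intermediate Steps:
$u{\left(X \right)} = 5 + X$
$v = -10185$ ($v = 97 \left(-105\right) = -10185$)
$v \sqrt{u{\left(13 \right)} - 101} + 29 = - 10185 \sqrt{\left(5 + 13\right) - 101} + 29 = - 10185 \sqrt{18 - 101} + 29 = - 10185 \sqrt{-83} + 29 = - 10185 i \sqrt{83} + 29 = 29 - 10185 i \sqrt{83}$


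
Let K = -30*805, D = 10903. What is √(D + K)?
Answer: I*√13247 ≈ 115.1*I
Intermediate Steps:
K = -24150
√(D + K) = √(10903 - 24150) = √(-13247) = I*√13247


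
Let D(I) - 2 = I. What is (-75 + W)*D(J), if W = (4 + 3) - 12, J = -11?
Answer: 720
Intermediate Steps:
D(I) = 2 + I
W = -5 (W = 7 - 12 = -5)
(-75 + W)*D(J) = (-75 - 5)*(2 - 11) = -80*(-9) = 720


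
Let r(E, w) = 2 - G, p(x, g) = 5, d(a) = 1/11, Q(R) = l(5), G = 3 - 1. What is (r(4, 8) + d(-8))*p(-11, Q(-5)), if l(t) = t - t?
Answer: 5/11 ≈ 0.45455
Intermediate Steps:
l(t) = 0
G = 2
Q(R) = 0
d(a) = 1/11
r(E, w) = 0 (r(E, w) = 2 - 1*2 = 2 - 2 = 0)
(r(4, 8) + d(-8))*p(-11, Q(-5)) = (0 + 1/11)*5 = (1/11)*5 = 5/11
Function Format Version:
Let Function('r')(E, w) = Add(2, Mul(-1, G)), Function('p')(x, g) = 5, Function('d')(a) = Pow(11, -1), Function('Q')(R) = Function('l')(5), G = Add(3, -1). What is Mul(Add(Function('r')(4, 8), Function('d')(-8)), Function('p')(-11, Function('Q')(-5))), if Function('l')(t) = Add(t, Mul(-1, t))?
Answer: Rational(5, 11) ≈ 0.45455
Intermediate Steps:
Function('l')(t) = 0
G = 2
Function('Q')(R) = 0
Function('d')(a) = Rational(1, 11)
Function('r')(E, w) = 0 (Function('r')(E, w) = Add(2, Mul(-1, 2)) = Add(2, -2) = 0)
Mul(Add(Function('r')(4, 8), Function('d')(-8)), Function('p')(-11, Function('Q')(-5))) = Mul(Add(0, Rational(1, 11)), 5) = Mul(Rational(1, 11), 5) = Rational(5, 11)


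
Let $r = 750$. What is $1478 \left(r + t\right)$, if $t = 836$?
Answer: $2344108$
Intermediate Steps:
$1478 \left(r + t\right) = 1478 \left(750 + 836\right) = 1478 \cdot 1586 = 2344108$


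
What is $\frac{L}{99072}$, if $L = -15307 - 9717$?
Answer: $- \frac{391}{1548} \approx -0.25258$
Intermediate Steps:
$L = -25024$
$\frac{L}{99072} = - \frac{25024}{99072} = \left(-25024\right) \frac{1}{99072} = - \frac{391}{1548}$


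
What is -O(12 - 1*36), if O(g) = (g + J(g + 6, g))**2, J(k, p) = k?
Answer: -1764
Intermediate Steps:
O(g) = (6 + 2*g)**2 (O(g) = (g + (g + 6))**2 = (g + (6 + g))**2 = (6 + 2*g)**2)
-O(12 - 1*36) = -4*(3 + (12 - 1*36))**2 = -4*(3 + (12 - 36))**2 = -4*(3 - 24)**2 = -4*(-21)**2 = -4*441 = -1*1764 = -1764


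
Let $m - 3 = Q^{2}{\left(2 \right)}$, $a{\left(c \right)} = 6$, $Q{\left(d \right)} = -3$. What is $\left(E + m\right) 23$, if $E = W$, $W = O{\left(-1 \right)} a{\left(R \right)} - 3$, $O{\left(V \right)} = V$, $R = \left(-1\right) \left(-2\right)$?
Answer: $69$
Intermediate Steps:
$R = 2$
$m = 12$ ($m = 3 + \left(-3\right)^{2} = 3 + 9 = 12$)
$W = -9$ ($W = \left(-1\right) 6 - 3 = -6 - 3 = -9$)
$E = -9$
$\left(E + m\right) 23 = \left(-9 + 12\right) 23 = 3 \cdot 23 = 69$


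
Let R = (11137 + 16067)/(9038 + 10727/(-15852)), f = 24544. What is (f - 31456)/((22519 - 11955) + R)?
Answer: -247552673472/378456542461 ≈ -0.65411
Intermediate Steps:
R = 431237808/143259649 (R = 27204/(9038 + 10727*(-1/15852)) = 27204/(9038 - 10727/15852) = 27204/(143259649/15852) = 27204*(15852/143259649) = 431237808/143259649 ≈ 3.0102)
(f - 31456)/((22519 - 11955) + R) = (24544 - 31456)/((22519 - 11955) + 431237808/143259649) = -6912/(10564 + 431237808/143259649) = -6912/1513826169844/143259649 = -6912*143259649/1513826169844 = -247552673472/378456542461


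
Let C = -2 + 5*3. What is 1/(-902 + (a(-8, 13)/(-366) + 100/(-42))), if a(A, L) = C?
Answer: -2562/2317115 ≈ -0.0011057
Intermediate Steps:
C = 13 (C = -2 + 15 = 13)
a(A, L) = 13
1/(-902 + (a(-8, 13)/(-366) + 100/(-42))) = 1/(-902 + (13/(-366) + 100/(-42))) = 1/(-902 + (13*(-1/366) + 100*(-1/42))) = 1/(-902 + (-13/366 - 50/21)) = 1/(-902 - 6191/2562) = 1/(-2317115/2562) = -2562/2317115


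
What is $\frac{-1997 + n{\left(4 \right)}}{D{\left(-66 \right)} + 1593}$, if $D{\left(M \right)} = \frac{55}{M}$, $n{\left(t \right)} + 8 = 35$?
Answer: $- \frac{11820}{9553} \approx -1.2373$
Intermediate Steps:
$n{\left(t \right)} = 27$ ($n{\left(t \right)} = -8 + 35 = 27$)
$\frac{-1997 + n{\left(4 \right)}}{D{\left(-66 \right)} + 1593} = \frac{-1997 + 27}{\frac{55}{-66} + 1593} = - \frac{1970}{55 \left(- \frac{1}{66}\right) + 1593} = - \frac{1970}{- \frac{5}{6} + 1593} = - \frac{1970}{\frac{9553}{6}} = \left(-1970\right) \frac{6}{9553} = - \frac{11820}{9553}$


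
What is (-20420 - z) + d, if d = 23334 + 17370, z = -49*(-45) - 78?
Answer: 18157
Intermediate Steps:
z = 2127 (z = 2205 - 78 = 2127)
d = 40704
(-20420 - z) + d = (-20420 - 1*2127) + 40704 = (-20420 - 2127) + 40704 = -22547 + 40704 = 18157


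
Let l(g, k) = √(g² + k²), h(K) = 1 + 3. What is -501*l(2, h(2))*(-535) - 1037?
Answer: -1037 + 536070*√5 ≈ 1.1977e+6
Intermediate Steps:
h(K) = 4
-501*l(2, h(2))*(-535) - 1037 = -501*√(2² + 4²)*(-535) - 1037 = -501*√(4 + 16)*(-535) - 1037 = -501*√20*(-535) - 1037 = -501*2*√5*(-535) - 1037 = -(-536070)*√5 - 1037 = 536070*√5 - 1037 = -1037 + 536070*√5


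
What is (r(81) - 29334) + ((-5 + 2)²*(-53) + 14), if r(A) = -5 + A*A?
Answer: -23241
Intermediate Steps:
r(A) = -5 + A²
(r(81) - 29334) + ((-5 + 2)²*(-53) + 14) = ((-5 + 81²) - 29334) + ((-5 + 2)²*(-53) + 14) = ((-5 + 6561) - 29334) + ((-3)²*(-53) + 14) = (6556 - 29334) + (9*(-53) + 14) = -22778 + (-477 + 14) = -22778 - 463 = -23241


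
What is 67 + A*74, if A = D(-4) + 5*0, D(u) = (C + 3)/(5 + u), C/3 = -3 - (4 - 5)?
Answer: -155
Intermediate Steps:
C = -6 (C = 3*(-3 - (4 - 5)) = 3*(-3 - 1*(-1)) = 3*(-3 + 1) = 3*(-2) = -6)
D(u) = -3/(5 + u) (D(u) = (-6 + 3)/(5 + u) = -3/(5 + u))
A = -3 (A = -3/(5 - 4) + 5*0 = -3/1 + 0 = -3*1 + 0 = -3 + 0 = -3)
67 + A*74 = 67 - 3*74 = 67 - 222 = -155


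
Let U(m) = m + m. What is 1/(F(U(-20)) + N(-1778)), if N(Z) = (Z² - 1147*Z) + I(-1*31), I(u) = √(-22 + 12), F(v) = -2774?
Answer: 2598938/13508957455693 - I*√10/27017914911386 ≈ 1.9239e-7 - 1.1704e-13*I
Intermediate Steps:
U(m) = 2*m
I(u) = I*√10 (I(u) = √(-10) = I*√10)
N(Z) = Z² - 1147*Z + I*√10 (N(Z) = (Z² - 1147*Z) + I*√10 = Z² - 1147*Z + I*√10)
1/(F(U(-20)) + N(-1778)) = 1/(-2774 + ((-1778)² - 1147*(-1778) + I*√10)) = 1/(-2774 + (3161284 + 2039366 + I*√10)) = 1/(-2774 + (5200650 + I*√10)) = 1/(5197876 + I*√10)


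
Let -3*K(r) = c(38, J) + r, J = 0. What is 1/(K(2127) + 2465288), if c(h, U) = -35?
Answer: 3/7393772 ≈ 4.0575e-7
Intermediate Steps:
K(r) = 35/3 - r/3 (K(r) = -(-35 + r)/3 = 35/3 - r/3)
1/(K(2127) + 2465288) = 1/((35/3 - ⅓*2127) + 2465288) = 1/((35/3 - 709) + 2465288) = 1/(-2092/3 + 2465288) = 1/(7393772/3) = 3/7393772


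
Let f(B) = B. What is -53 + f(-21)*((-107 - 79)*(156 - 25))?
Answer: 511633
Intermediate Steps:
-53 + f(-21)*((-107 - 79)*(156 - 25)) = -53 - 21*(-107 - 79)*(156 - 25) = -53 - (-3906)*131 = -53 - 21*(-24366) = -53 + 511686 = 511633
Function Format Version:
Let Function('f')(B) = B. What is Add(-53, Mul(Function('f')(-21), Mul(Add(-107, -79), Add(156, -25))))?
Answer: 511633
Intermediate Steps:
Add(-53, Mul(Function('f')(-21), Mul(Add(-107, -79), Add(156, -25)))) = Add(-53, Mul(-21, Mul(Add(-107, -79), Add(156, -25)))) = Add(-53, Mul(-21, Mul(-186, 131))) = Add(-53, Mul(-21, -24366)) = Add(-53, 511686) = 511633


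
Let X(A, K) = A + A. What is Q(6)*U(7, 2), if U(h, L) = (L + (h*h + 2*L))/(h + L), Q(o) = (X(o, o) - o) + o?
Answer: 220/3 ≈ 73.333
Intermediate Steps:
X(A, K) = 2*A
Q(o) = 2*o (Q(o) = (2*o - o) + o = o + o = 2*o)
U(h, L) = (h**2 + 3*L)/(L + h) (U(h, L) = (L + (h**2 + 2*L))/(L + h) = (h**2 + 3*L)/(L + h))
Q(6)*U(7, 2) = (2*6)*((7**2 + 3*2)/(2 + 7)) = 12*((49 + 6)/9) = 12*((1/9)*55) = 12*(55/9) = 220/3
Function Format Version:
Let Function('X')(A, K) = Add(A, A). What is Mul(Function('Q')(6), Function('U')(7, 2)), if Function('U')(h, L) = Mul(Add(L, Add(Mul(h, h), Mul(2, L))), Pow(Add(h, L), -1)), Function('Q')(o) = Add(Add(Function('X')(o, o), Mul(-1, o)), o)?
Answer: Rational(220, 3) ≈ 73.333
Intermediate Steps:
Function('X')(A, K) = Mul(2, A)
Function('Q')(o) = Mul(2, o) (Function('Q')(o) = Add(Add(Mul(2, o), Mul(-1, o)), o) = Add(o, o) = Mul(2, o))
Function('U')(h, L) = Mul(Pow(Add(L, h), -1), Add(Pow(h, 2), Mul(3, L))) (Function('U')(h, L) = Mul(Add(L, Add(Pow(h, 2), Mul(2, L))), Pow(Add(L, h), -1)) = Mul(Add(Pow(h, 2), Mul(3, L)), Pow(Add(L, h), -1)) = Mul(Pow(Add(L, h), -1), Add(Pow(h, 2), Mul(3, L))))
Mul(Function('Q')(6), Function('U')(7, 2)) = Mul(Mul(2, 6), Mul(Pow(Add(2, 7), -1), Add(Pow(7, 2), Mul(3, 2)))) = Mul(12, Mul(Pow(9, -1), Add(49, 6))) = Mul(12, Mul(Rational(1, 9), 55)) = Mul(12, Rational(55, 9)) = Rational(220, 3)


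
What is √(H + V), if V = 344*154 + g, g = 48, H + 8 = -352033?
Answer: I*√299017 ≈ 546.82*I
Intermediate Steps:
H = -352041 (H = -8 - 352033 = -352041)
V = 53024 (V = 344*154 + 48 = 52976 + 48 = 53024)
√(H + V) = √(-352041 + 53024) = √(-299017) = I*√299017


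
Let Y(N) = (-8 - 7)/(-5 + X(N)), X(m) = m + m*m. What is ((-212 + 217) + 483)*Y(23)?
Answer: -7320/547 ≈ -13.382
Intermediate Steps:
X(m) = m + m²
Y(N) = -15/(-5 + N*(1 + N)) (Y(N) = (-8 - 7)/(-5 + N*(1 + N)) = -15/(-5 + N*(1 + N)))
((-212 + 217) + 483)*Y(23) = ((-212 + 217) + 483)*(-15/(-5 + 23*(1 + 23))) = (5 + 483)*(-15/(-5 + 23*24)) = 488*(-15/(-5 + 552)) = 488*(-15/547) = -7320/547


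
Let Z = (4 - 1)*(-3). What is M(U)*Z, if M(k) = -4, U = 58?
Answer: 36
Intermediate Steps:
Z = -9 (Z = 3*(-3) = -9)
M(U)*Z = -4*(-9) = 36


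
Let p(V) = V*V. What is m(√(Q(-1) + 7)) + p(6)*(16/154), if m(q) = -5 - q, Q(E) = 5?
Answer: -97/77 - 2*√3 ≈ -4.7238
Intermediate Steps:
p(V) = V²
m(√(Q(-1) + 7)) + p(6)*(16/154) = (-5 - √(5 + 7)) + 6²*(16/154) = (-5 - √12) + 36*(16*(1/154)) = (-5 - 2*√3) + 36*(8/77) = (-5 - 2*√3) + 288/77 = -97/77 - 2*√3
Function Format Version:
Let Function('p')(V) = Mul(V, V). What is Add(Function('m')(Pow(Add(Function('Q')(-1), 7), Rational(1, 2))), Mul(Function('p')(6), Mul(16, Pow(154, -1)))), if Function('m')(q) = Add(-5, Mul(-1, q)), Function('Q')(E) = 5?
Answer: Add(Rational(-97, 77), Mul(-2, Pow(3, Rational(1, 2)))) ≈ -4.7238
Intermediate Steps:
Function('p')(V) = Pow(V, 2)
Add(Function('m')(Pow(Add(Function('Q')(-1), 7), Rational(1, 2))), Mul(Function('p')(6), Mul(16, Pow(154, -1)))) = Add(Add(-5, Mul(-1, Pow(Add(5, 7), Rational(1, 2)))), Mul(Pow(6, 2), Mul(16, Pow(154, -1)))) = Add(Add(-5, Mul(-1, Pow(12, Rational(1, 2)))), Mul(36, Mul(16, Rational(1, 154)))) = Add(Add(-5, Mul(-1, Mul(2, Pow(3, Rational(1, 2))))), Mul(36, Rational(8, 77))) = Add(Add(-5, Mul(-2, Pow(3, Rational(1, 2)))), Rational(288, 77)) = Add(Rational(-97, 77), Mul(-2, Pow(3, Rational(1, 2))))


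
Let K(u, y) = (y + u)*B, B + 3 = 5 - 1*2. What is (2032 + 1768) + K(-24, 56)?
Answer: 3800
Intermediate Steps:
B = 0 (B = -3 + (5 - 1*2) = -3 + (5 - 2) = -3 + 3 = 0)
K(u, y) = 0 (K(u, y) = (y + u)*0 = (u + y)*0 = 0)
(2032 + 1768) + K(-24, 56) = (2032 + 1768) + 0 = 3800 + 0 = 3800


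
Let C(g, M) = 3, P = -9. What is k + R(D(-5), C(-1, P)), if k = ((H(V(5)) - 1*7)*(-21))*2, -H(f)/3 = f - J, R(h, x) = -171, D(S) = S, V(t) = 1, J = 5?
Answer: -381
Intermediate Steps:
H(f) = 15 - 3*f (H(f) = -3*(f - 1*5) = -3*(f - 5) = -3*(-5 + f) = 15 - 3*f)
k = -210 (k = (((15 - 3*1) - 1*7)*(-21))*2 = (((15 - 3) - 7)*(-21))*2 = ((12 - 7)*(-21))*2 = (5*(-21))*2 = -105*2 = -210)
k + R(D(-5), C(-1, P)) = -210 - 171 = -381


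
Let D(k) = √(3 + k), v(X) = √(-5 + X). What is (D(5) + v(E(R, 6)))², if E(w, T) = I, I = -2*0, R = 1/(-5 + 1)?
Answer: 3 + 4*I*√10 ≈ 3.0 + 12.649*I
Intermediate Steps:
R = -¼ (R = 1/(-4) = -¼ ≈ -0.25000)
I = 0
E(w, T) = 0
(D(5) + v(E(R, 6)))² = (√(3 + 5) + √(-5 + 0))² = (√8 + √(-5))² = (2*√2 + I*√5)²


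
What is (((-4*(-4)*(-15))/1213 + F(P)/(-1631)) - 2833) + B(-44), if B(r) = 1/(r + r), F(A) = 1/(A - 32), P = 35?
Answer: -1479780726649/522298392 ≈ -2833.2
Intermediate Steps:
F(A) = 1/(-32 + A)
B(r) = 1/(2*r)
(((-4*(-4)*(-15))/1213 + F(P)/(-1631)) - 2833) + B(-44) = (((-4*(-4)*(-15))/1213 + 1/((-32 + 35)*(-1631))) - 2833) + (½)/(-44) = (((16*(-15))*(1/1213) - 1/1631/3) - 2833) + (½)*(-1/44) = ((-240*1/1213 + (⅓)*(-1/1631)) - 2833) - 1/88 = ((-240/1213 - 1/4893) - 2833) - 1/88 = (-1175533/5935209 - 2833) - 1/88 = -16815622630/5935209 - 1/88 = -1479780726649/522298392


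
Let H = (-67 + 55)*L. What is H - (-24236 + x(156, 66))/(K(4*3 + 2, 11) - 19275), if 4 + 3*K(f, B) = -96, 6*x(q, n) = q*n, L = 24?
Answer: -3349992/11585 ≈ -289.17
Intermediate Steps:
x(q, n) = n*q/6 (x(q, n) = (q*n)/6 = (n*q)/6 = n*q/6)
K(f, B) = -100/3 (K(f, B) = -4/3 + (⅓)*(-96) = -4/3 - 32 = -100/3)
H = -288 (H = (-67 + 55)*24 = -12*24 = -288)
H - (-24236 + x(156, 66))/(K(4*3 + 2, 11) - 19275) = -288 - (-24236 + (⅙)*66*156)/(-100/3 - 19275) = -288 - (-24236 + 1716)/(-57925/3) = -288 - (-22520)*(-3)/57925 = -288 - 1*13512/11585 = -288 - 13512/11585 = -3349992/11585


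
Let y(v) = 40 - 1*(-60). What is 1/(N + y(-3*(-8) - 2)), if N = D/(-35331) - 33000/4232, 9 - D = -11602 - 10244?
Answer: 6230033/570569410 ≈ 0.010919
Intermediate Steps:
D = 21855 (D = 9 - (-11602 - 10244) = 9 - 1*(-21846) = 9 + 21846 = 21855)
N = -52433890/6230033 (N = 21855/(-35331) - 33000/4232 = 21855*(-1/35331) - 33000*1/4232 = -7285/11777 - 4125/529 = -52433890/6230033 ≈ -8.4163)
y(v) = 100 (y(v) = 40 + 60 = 100)
1/(N + y(-3*(-8) - 2)) = 1/(-52433890/6230033 + 100) = 1/(570569410/6230033) = 6230033/570569410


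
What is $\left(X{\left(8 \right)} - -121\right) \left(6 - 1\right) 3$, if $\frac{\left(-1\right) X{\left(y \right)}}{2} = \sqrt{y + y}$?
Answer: $1695$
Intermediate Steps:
$X{\left(y \right)} = - 2 \sqrt{2} \sqrt{y}$ ($X{\left(y \right)} = - 2 \sqrt{y + y} = - 2 \sqrt{2 y} = - 2 \sqrt{2} \sqrt{y}$)
$\left(X{\left(8 \right)} - -121\right) \left(6 - 1\right) 3 = \left(- 2 \sqrt{2} \sqrt{8} - -121\right) \left(6 - 1\right) 3 = \left(- 2 \sqrt{2} \cdot 2 \sqrt{2} + 121\right) 5 \cdot 3 = \left(-8 + 121\right) 15 = 113 \cdot 15 = 1695$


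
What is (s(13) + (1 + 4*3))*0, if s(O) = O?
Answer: 0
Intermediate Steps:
(s(13) + (1 + 4*3))*0 = (13 + (1 + 4*3))*0 = (13 + (1 + 12))*0 = (13 + 13)*0 = 26*0 = 0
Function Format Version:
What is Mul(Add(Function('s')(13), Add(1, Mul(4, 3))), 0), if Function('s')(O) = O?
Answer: 0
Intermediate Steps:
Mul(Add(Function('s')(13), Add(1, Mul(4, 3))), 0) = Mul(Add(13, Add(1, Mul(4, 3))), 0) = Mul(Add(13, Add(1, 12)), 0) = Mul(Add(13, 13), 0) = Mul(26, 0) = 0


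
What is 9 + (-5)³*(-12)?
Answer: 1509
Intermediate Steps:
9 + (-5)³*(-12) = 9 - 125*(-12) = 9 + 1500 = 1509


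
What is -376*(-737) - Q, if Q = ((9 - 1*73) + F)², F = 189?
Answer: 261487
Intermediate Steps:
Q = 15625 (Q = ((9 - 1*73) + 189)² = ((9 - 73) + 189)² = (-64 + 189)² = 125² = 15625)
-376*(-737) - Q = -376*(-737) - 1*15625 = 277112 - 15625 = 261487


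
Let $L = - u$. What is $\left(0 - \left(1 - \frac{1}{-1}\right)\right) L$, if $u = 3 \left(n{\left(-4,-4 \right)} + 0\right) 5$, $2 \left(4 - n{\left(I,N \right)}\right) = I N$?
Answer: $-120$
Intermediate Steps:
$n{\left(I,N \right)} = 4 - \frac{I N}{2}$
$u = -60$ ($u = 3 \left(\left(4 - \left(-2\right) \left(-4\right)\right) + 0\right) 5 = 3 \left(\left(4 - 8\right) + 0\right) 5 = 3 \left(-4 + 0\right) 5 = 3 \left(-4\right) 5 = \left(-12\right) 5 = -60$)
$L = 60$ ($L = \left(-1\right) \left(-60\right) = 60$)
$\left(0 - \left(1 - \frac{1}{-1}\right)\right) L = \left(0 - \left(1 - \frac{1}{-1}\right)\right) 60 = \left(0 - 2\right) 60 = \left(-2\right) 60 = -120$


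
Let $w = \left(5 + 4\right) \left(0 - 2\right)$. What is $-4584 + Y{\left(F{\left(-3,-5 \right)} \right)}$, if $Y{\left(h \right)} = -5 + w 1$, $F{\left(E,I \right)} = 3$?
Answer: $-4607$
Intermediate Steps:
$w = -18$ ($w = 9 \left(-2\right) = -18$)
$Y{\left(h \right)} = -23$ ($Y{\left(h \right)} = -5 - 18 = -23$)
$-4584 + Y{\left(F{\left(-3,-5 \right)} \right)} = -4584 - 23 = -4607$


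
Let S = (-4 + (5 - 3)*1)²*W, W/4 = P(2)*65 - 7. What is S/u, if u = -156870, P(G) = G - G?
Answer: 8/11205 ≈ 0.00071397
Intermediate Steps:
P(G) = 0
W = -28 (W = 4*(0*65 - 7) = 4*(0 - 7) = 4*(-7) = -28)
S = -112 (S = (-4 + (5 - 3)*1)²*(-28) = (-4 + 2*1)²*(-28) = (-4 + 2)²*(-28) = (-2)²*(-28) = 4*(-28) = -112)
S/u = -112/(-156870) = -112*(-1/156870) = 8/11205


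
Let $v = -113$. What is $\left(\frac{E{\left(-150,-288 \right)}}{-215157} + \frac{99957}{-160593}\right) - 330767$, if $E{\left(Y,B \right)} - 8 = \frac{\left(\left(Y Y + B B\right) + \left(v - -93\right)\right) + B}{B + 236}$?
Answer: $- \frac{49525306061755856}{149728401771} \approx -3.3077 \cdot 10^{5}$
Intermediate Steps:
$E{\left(Y,B \right)} = 8 + \frac{-20 + B + B^{2} + Y^{2}}{236 + B}$ ($E{\left(Y,B \right)} = 8 + \frac{\left(\left(Y Y + B B\right) - 20\right) + B}{B + 236} = 8 + \frac{\left(\left(Y^{2} + B^{2}\right) + \left(-113 + 93\right)\right) + B}{236 + B} = 8 + \frac{\left(\left(B^{2} + Y^{2}\right) - 20\right) + B}{236 + B} = 8 + \frac{\left(-20 + B^{2} + Y^{2}\right) + B}{236 + B} = 8 + \frac{-20 + B + B^{2} + Y^{2}}{236 + B}$)
$\left(\frac{E{\left(-150,-288 \right)}}{-215157} + \frac{99957}{-160593}\right) - 330767 = \left(\frac{\frac{1}{236 - 288} \left(1868 + \left(-288\right)^{2} + \left(-150\right)^{2} + 9 \left(-288\right)\right)}{-215157} + \frac{99957}{-160593}\right) - 330767 = \left(\frac{1868 + 82944 + 22500 - 2592}{-52} \left(- \frac{1}{215157}\right) + 99957 \left(- \frac{1}{160593}\right)\right) - 330767 = \left(\left(- \frac{1}{52}\right) 104720 \left(- \frac{1}{215157}\right) - \frac{33319}{53531}\right) - 330767 = \left(\left(- \frac{26180}{13}\right) \left(- \frac{1}{215157}\right) - \frac{33319}{53531}\right) - 330767 = \left(\frac{26180}{2797041} - \frac{33319}{53531}\right) - 330767 = - \frac{91793167499}{149728401771} - 330767 = - \frac{49525306061755856}{149728401771}$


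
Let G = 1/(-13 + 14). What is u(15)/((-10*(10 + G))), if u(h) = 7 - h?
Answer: 4/55 ≈ 0.072727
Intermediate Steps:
G = 1 (G = 1/1 = 1)
u(15)/((-10*(10 + G))) = (7 - 1*15)/((-10*(10 + 1))) = (7 - 15)/((-10*11)) = -8/(-110) = -8*(-1/110) = 4/55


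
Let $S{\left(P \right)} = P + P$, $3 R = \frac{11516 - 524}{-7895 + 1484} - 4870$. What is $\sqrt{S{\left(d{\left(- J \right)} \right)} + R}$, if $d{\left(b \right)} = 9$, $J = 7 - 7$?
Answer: $\frac{4 i \sqrt{4125260526}}{6411} \approx 40.074 i$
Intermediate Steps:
$J = 0$ ($J = 7 - 7 = 0$)
$R = - \frac{10410854}{6411}$ ($R = \frac{\frac{11516 - 524}{-7895 + 1484} - 4870}{3} = \frac{\frac{10992}{-6411} - 4870}{3} = \frac{10992 \left(- \frac{1}{6411}\right) - 4870}{3} = \frac{- \frac{3664}{2137} - 4870}{3} = \frac{1}{3} \left(- \frac{10410854}{2137}\right) = - \frac{10410854}{6411} \approx -1623.9$)
$S{\left(P \right)} = 2 P$
$\sqrt{S{\left(d{\left(- J \right)} \right)} + R} = \sqrt{2 \cdot 9 - \frac{10410854}{6411}} = \sqrt{18 - \frac{10410854}{6411}} = \sqrt{- \frac{10295456}{6411}} = \frac{4 i \sqrt{4125260526}}{6411}$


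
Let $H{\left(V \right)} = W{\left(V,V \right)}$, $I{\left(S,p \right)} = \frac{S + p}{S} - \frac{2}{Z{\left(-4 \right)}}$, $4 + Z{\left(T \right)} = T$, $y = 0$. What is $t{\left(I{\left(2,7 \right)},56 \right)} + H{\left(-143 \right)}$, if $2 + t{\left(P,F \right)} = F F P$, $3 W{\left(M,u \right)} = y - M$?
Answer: $\frac{44825}{3} \approx 14942.0$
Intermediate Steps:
$Z{\left(T \right)} = -4 + T$
$W{\left(M,u \right)} = - \frac{M}{3}$ ($W{\left(M,u \right)} = \frac{0 - M}{3} = \frac{\left(-1\right) M}{3} = - \frac{M}{3}$)
$I{\left(S,p \right)} = \frac{1}{4} + \frac{S + p}{S}$ ($I{\left(S,p \right)} = \frac{S + p}{S} - \frac{2}{-4 - 4} = \frac{S + p}{S} - \frac{2}{-8} = \frac{S + p}{S} - - \frac{1}{4} = \frac{S + p}{S} + \frac{1}{4} = \frac{1}{4} + \frac{S + p}{S}$)
$t{\left(P,F \right)} = -2 + P F^{2}$ ($t{\left(P,F \right)} = -2 + F F P = -2 + F^{2} P = -2 + P F^{2}$)
$H{\left(V \right)} = - \frac{V}{3}$
$t{\left(I{\left(2,7 \right)},56 \right)} + H{\left(-143 \right)} = \left(-2 + \left(\frac{5}{4} + \frac{7}{2}\right) 56^{2}\right) - - \frac{143}{3} = \left(-2 + \left(\frac{5}{4} + 7 \cdot \frac{1}{2}\right) 3136\right) + \frac{143}{3} = \left(-2 + \left(\frac{5}{4} + \frac{7}{2}\right) 3136\right) + \frac{143}{3} = \left(-2 + \frac{19}{4} \cdot 3136\right) + \frac{143}{3} = \left(-2 + 14896\right) + \frac{143}{3} = 14894 + \frac{143}{3} = \frac{44825}{3}$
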